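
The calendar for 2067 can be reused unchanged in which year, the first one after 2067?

2078

Two years share a calendar iff Jan 1 falls on the same weekday and both are leap or both are common. 2067: Jan 1 is Saturday, common year.
2068: Jan 1 Sunday, leap
2069: Jan 1 Tuesday, common
2070: Jan 1 Wednesday, common
2071: Jan 1 Thursday, common
2072: Jan 1 Friday, leap
2073: Jan 1 Sunday, common
2074: Jan 1 Monday, common
2075: Jan 1 Tuesday, common
2076: Jan 1 Wednesday, leap
2077: Jan 1 Friday, common
2078: Jan 1 Saturday, common
2078 matches on both conditions.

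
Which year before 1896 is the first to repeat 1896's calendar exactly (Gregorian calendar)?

Two years share a calendar iff Jan 1 falls on the same weekday and both are leap or both are common. 1896: Jan 1 is Wednesday, leap year.
1895: Jan 1 Tuesday, common
1894: Jan 1 Monday, common
1893: Jan 1 Sunday, common
1892: Jan 1 Friday, leap
1891: Jan 1 Thursday, common
1890: Jan 1 Wednesday, common
1889: Jan 1 Tuesday, common
1888: Jan 1 Sunday, leap
1887: Jan 1 Saturday, common
1886: Jan 1 Friday, common
1885: Jan 1 Thursday, common
1884: Jan 1 Tuesday, leap
1883: Jan 1 Monday, common
1882: Jan 1 Sunday, common
1881: Jan 1 Saturday, common
1880: Jan 1 Thursday, leap
1879: Jan 1 Wednesday, common
1878: Jan 1 Tuesday, common
1877: Jan 1 Monday, common
1876: Jan 1 Saturday, leap
1875: Jan 1 Friday, common
1874: Jan 1 Thursday, common
1873: Jan 1 Wednesday, common
1872: Jan 1 Monday, leap
1871: Jan 1 Sunday, common
1870: Jan 1 Saturday, common
1869: Jan 1 Friday, common
1868: Jan 1 Wednesday, leap
1868 matches on both conditions.

1868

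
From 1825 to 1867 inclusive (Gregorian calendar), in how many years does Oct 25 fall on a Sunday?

Track Oct 25's weekday year by year (advancing +1, or +2 across a Feb 29):
  1825: Tue  1826: Wed (+1)  1827: Thu (+1)  1828: Sat (+2)  1829: Sun (+1) ✓
  1830: Mon (+1)  1831: Tue (+1)  1832: Thu (+2)  1833: Fri (+1)  1834: Sat (+1)
  1835: Sun (+1) ✓  1836: Tue (+2)  1837: Wed (+1)  1838: Thu (+1)  … (15 more years) …
  1854: Wed (+1)  1855: Thu (+1)  1856: Sat (+2)  1857: Sun (+1) ✓  1858: Mon (+1)
  1859: Tue (+1)  1860: Thu (+2)  1861: Fri (+1)  1862: Sat (+1)  1863: Sun (+1) ✓
  1864: Tue (+2)  1865: Wed (+1)  1866: Thu (+1)  1867: Fri (+1)
Sunday years: 1829, 1835, 1840, 1846, 1857, 1863 — 6 in total.

6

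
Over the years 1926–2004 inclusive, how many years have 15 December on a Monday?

Track 15 December's weekday year by year (advancing +1, or +2 across a Feb 29):
  1926: Wed  1927: Thu (+1)  1928: Sat (+2)  1929: Sun (+1)  1930: Mon (+1) ✓
  1931: Tue (+1)  1932: Thu (+2)  1933: Fri (+1)  1934: Sat (+1)  1935: Sun (+1)
  1936: Tue (+2)  1937: Wed (+1)  1938: Thu (+1)  1939: Fri (+1)  … (51 more years) …
  1991: Sun (+1)  1992: Tue (+2)  1993: Wed (+1)  1994: Thu (+1)  1995: Fri (+1)
  1996: Sun (+2)  1997: Mon (+1) ✓  1998: Tue (+1)  1999: Wed (+1)  2000: Fri (+2)
  2001: Sat (+1)  2002: Sun (+1)  2003: Mon (+1) ✓  2004: Wed (+2)
Monday years: 1930, 1941, 1947, 1952, 1958, 1969, 1975, 1980, 1986, 1997, 2003 — 11 in total.

11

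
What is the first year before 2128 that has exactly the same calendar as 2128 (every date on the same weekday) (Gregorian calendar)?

Two years share a calendar iff Jan 1 falls on the same weekday and both are leap or both are common. 2128: Jan 1 is Thursday, leap year.
2127: Jan 1 Wednesday, common
2126: Jan 1 Tuesday, common
2125: Jan 1 Monday, common
2124: Jan 1 Saturday, leap
2123: Jan 1 Friday, common
2122: Jan 1 Thursday, common
2121: Jan 1 Wednesday, common
2120: Jan 1 Monday, leap
2119: Jan 1 Sunday, common
2118: Jan 1 Saturday, common
2117: Jan 1 Friday, common
2116: Jan 1 Wednesday, leap
2115: Jan 1 Tuesday, common
2114: Jan 1 Monday, common
2113: Jan 1 Sunday, common
2112: Jan 1 Friday, leap
2111: Jan 1 Thursday, common
2110: Jan 1 Wednesday, common
2109: Jan 1 Tuesday, common
2108: Jan 1 Sunday, leap
2107: Jan 1 Saturday, common
2106: Jan 1 Friday, common
2105: Jan 1 Thursday, common
2104: Jan 1 Tuesday, leap
2103: Jan 1 Monday, common
2102: Jan 1 Sunday, common
2101: Jan 1 Saturday, common
2100: Jan 1 Friday, common
2099: Jan 1 Thursday, common
2098: Jan 1 Wednesday, common
2097: Jan 1 Tuesday, common
2096: Jan 1 Sunday, leap
2095: Jan 1 Saturday, common
2094: Jan 1 Friday, common
2093: Jan 1 Thursday, common
2092: Jan 1 Tuesday, leap
2091: Jan 1 Monday, common
2090: Jan 1 Sunday, common
2089: Jan 1 Saturday, common
2088: Jan 1 Thursday, leap
2088 matches on both conditions.

2088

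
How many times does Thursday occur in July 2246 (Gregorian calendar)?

5

July 2246 has 31 days and begins on Wednesday.
The first Thursday is July 2.
Thursdays fall on 2, 9, 16, 23, 30 — that's 5.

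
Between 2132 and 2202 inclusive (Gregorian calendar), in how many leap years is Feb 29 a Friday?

Leap years in 2132–2202: 17 of them.
Feb 29 weekday advances by 5 (mod 7) from one leap year to the next four years later (or differs when a century non-leap intervenes).
Leap-day weekdays: 2132:Fri✓ 2136:Wed 2140:Mon 2144:Sat 2148:Thu 2152:Tue 2156:Sun 2160:Fri✓ 2164:Wed 2168:Mon 2172:Sat 2176:Thu 2180:Tue 2184:Sun 2188:Fri✓ 2192:Wed 2196:Mon
Friday: 2132, 2160, 2188 → 3.

3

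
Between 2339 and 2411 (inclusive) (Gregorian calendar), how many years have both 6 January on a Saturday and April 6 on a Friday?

8

Check each year's weekday for 6 January and April 6:
  2339: Fri/Thu  2340: Sat/Sat  2341: Mon/Sun  2342: Tue/Mon  2343: Wed/Tue  2344: Thu/Thu  2345: Sat/Fri ✓  2346: Sun/Sat  2347: Mon/Sun  2348: Tue/Tue  2349: Thu/Wed  2350: Fri/Thu  2351: Sat/Fri ✓  2352: Sun/Sun  …(45 more)…  2398: Tue/Mon  2399: Wed/Tue  2400: Thu/Thu  2401: Sat/Fri ✓  2402: Sun/Sat  2403: Mon/Sun  2404: Tue/Tue  2405: Thu/Wed  2406: Fri/Thu  2407: Sat/Fri ✓  2408: Sun/Sun  2409: Tue/Mon  2410: Wed/Tue  2411: Thu/Wed
Both conditions hold in: 2345, 2351, 2362, 2373, 2379, 2390, 2401, 2407 — 8.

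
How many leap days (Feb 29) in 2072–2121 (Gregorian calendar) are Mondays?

2

Leap years in 2072–2121: 12 of them.
Feb 29 weekday advances by 5 (mod 7) from one leap year to the next four years later (or differs when a century non-leap intervenes).
Leap-day weekdays: 2072:Mon✓ 2076:Sat 2080:Thu 2084:Tue 2088:Sun 2092:Fri 2096:Wed 2104:Fri 2108:Wed 2112:Mon✓ 2116:Sat 2120:Thu
Monday: 2072, 2112 → 2.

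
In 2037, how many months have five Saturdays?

4

A month of length L has five Saturdays iff its first Saturday is on day ≤ L−28 (so day 1–3 in a 31-day month, 1–2 in a 30-day month, day 1 in a leap February).
Checking each month of 2037: Jan starts Thu (31d) ✓; Feb starts Sun (28d); Mar starts Sun (31d); Apr starts Wed (30d); May starts Fri (31d) ✓; Jun starts Mon (30d); Jul starts Wed (31d); Aug starts Sat (31d) ✓; Sep starts Tue (30d); Oct starts Thu (31d) ✓; Nov starts Sun (30d); Dec starts Tue (31d).
Five-Saturday months: January, May, August, October → 4.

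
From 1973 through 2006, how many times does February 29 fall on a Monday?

1

Leap years in 1973–2006: 8 of them.
Feb 29 weekday advances by 5 (mod 7) from one leap year to the next four years later (or differs when a century non-leap intervenes).
Leap-day weekdays: 1976:Sun 1980:Fri 1984:Wed 1988:Mon✓ 1992:Sat 1996:Thu 2000:Tue 2004:Sun
Monday: 1988 → 1.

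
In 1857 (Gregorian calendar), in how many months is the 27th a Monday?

Check the 27th of each month of 1857: Jan 27: Tue, Feb 27: Fri, Mar 27: Fri, Apr 27: Mon, May 27: Wed, Jun 27: Sat, Jul 27: Mon, Aug 27: Thu, Sep 27: Sun, Oct 27: Tue, Nov 27: Fri, Dec 27: Sun.
Monday occurs in April, July — 2 months.

2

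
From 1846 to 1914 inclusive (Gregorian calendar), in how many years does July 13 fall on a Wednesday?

Track July 13's weekday year by year (advancing +1, or +2 across a Feb 29):
  1846: Mon  1847: Tue (+1)  1848: Thu (+2)  1849: Fri (+1)  1850: Sat (+1)
  1851: Sun (+1)  1852: Tue (+2)  1853: Wed (+1) ✓  1854: Thu (+1)  1855: Fri (+1)
  1856: Sun (+2)  1857: Mon (+1)  1858: Tue (+1)  1859: Wed (+1) ✓  … (41 more years) …
  1901: Sat (+1)  1902: Sun (+1)  1903: Mon (+1)  1904: Wed (+2) ✓  1905: Thu (+1)
  1906: Fri (+1)  1907: Sat (+1)  1908: Mon (+2)  1909: Tue (+1)  1910: Wed (+1) ✓
  1911: Thu (+1)  1912: Sat (+2)  1913: Sun (+1)  1914: Mon (+1)
Wednesday years: 1853, 1859, 1864, 1870, 1881, 1887, 1892, 1898, 1904, 1910 — 10 in total.

10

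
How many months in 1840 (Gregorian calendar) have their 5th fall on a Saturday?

2

Check the 5th of each month of 1840: Jan 5: Sun, Feb 5: Wed, Mar 5: Thu, Apr 5: Sun, May 5: Tue, Jun 5: Fri, Jul 5: Sun, Aug 5: Wed, Sep 5: Sat, Oct 5: Mon, Nov 5: Thu, Dec 5: Sat.
Saturday occurs in September, December — 2 months.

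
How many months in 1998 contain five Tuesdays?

4

A month of length L has five Tuesdays iff its first Tuesday is on day ≤ L−28 (so day 1–3 in a 31-day month, 1–2 in a 30-day month, day 1 in a leap February).
Checking each month of 1998: Jan starts Thu (31d); Feb starts Sun (28d); Mar starts Sun (31d) ✓; Apr starts Wed (30d); May starts Fri (31d); Jun starts Mon (30d) ✓; Jul starts Wed (31d); Aug starts Sat (31d); Sep starts Tue (30d) ✓; Oct starts Thu (31d); Nov starts Sun (30d); Dec starts Tue (31d) ✓.
Five-Tuesday months: March, June, September, December → 4.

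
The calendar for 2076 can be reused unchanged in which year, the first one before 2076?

Two years share a calendar iff Jan 1 falls on the same weekday and both are leap or both are common. 2076: Jan 1 is Wednesday, leap year.
2075: Jan 1 Tuesday, common
2074: Jan 1 Monday, common
2073: Jan 1 Sunday, common
2072: Jan 1 Friday, leap
2071: Jan 1 Thursday, common
2070: Jan 1 Wednesday, common
2069: Jan 1 Tuesday, common
2068: Jan 1 Sunday, leap
2067: Jan 1 Saturday, common
2066: Jan 1 Friday, common
2065: Jan 1 Thursday, common
2064: Jan 1 Tuesday, leap
2063: Jan 1 Monday, common
2062: Jan 1 Sunday, common
2061: Jan 1 Saturday, common
2060: Jan 1 Thursday, leap
2059: Jan 1 Wednesday, common
2058: Jan 1 Tuesday, common
2057: Jan 1 Monday, common
2056: Jan 1 Saturday, leap
2055: Jan 1 Friday, common
2054: Jan 1 Thursday, common
2053: Jan 1 Wednesday, common
2052: Jan 1 Monday, leap
2051: Jan 1 Sunday, common
2050: Jan 1 Saturday, common
2049: Jan 1 Friday, common
2048: Jan 1 Wednesday, leap
2048 matches on both conditions.

2048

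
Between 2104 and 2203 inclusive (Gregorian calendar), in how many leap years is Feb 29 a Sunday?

3

Leap years in 2104–2203: 24 of them.
Feb 29 weekday advances by 5 (mod 7) from one leap year to the next four years later (or differs when a century non-leap intervenes).
Leap-day weekdays: 2104:Fri 2108:Wed 2112:Mon 2116:Sat 2120:Thu 2124:Tue 2128:Sun✓ 2132:Fri 2136:Wed 2140:Mon 2144:Sat 2148:Thu 2152:Tue 2156:Sun✓ 2160:Fri 2164:Wed 2168:Mon 2172:Sat 2176:Thu 2180:Tue 2184:Sun✓ 2188:Fri 2192:Wed 2196:Mon
Sunday: 2128, 2156, 2184 → 3.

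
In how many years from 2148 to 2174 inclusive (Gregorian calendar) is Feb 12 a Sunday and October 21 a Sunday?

1

Check each year's weekday for Feb 12 and October 21:
  2148: Mon/Mon  2149: Wed/Tue  2150: Thu/Wed  2151: Fri/Thu  2152: Sat/Sat  2153: Mon/Sun  2154: Tue/Mon  2155: Wed/Tue  2156: Thu/Thu  2157: Sat/Fri  2158: Sun/Sat  2159: Mon/Sun  2160: Tue/Tue  2161: Thu/Wed  2162: Fri/Thu  2163: Sat/Fri  2164: Sun/Sun ✓  2165: Tue/Mon  2166: Wed/Tue  2167: Thu/Wed  2168: Fri/Fri  2169: Sun/Sat  2170: Mon/Sun  2171: Tue/Mon  2172: Wed/Wed  2173: Fri/Thu  2174: Sat/Fri
Both conditions hold in: 2164 — 1.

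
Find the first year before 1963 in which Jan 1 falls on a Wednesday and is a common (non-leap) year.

1958

Jan 1 advances by 2 weekdays after a leap year and by 1 after a common year.
1963: Jan 1 is Tuesday.
1962: Monday
1961: Sunday
1960: Friday (leap)
1959: Thursday
1958: Wednesday
1958 begins on a Wednesday and is a common year.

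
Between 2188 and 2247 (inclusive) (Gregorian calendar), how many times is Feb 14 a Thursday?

Track Feb 14's weekday year by year (advancing +1, or +2 across a Feb 29):
  2188: Thu ✓  2189: Sat (+2)  2190: Sun (+1)  2191: Mon (+1)  2192: Tue (+1)
  2193: Thu (+2) ✓  2194: Fri (+1)  2195: Sat (+1)  2196: Sun (+1)  2197: Tue (+2)
  2198: Wed (+1)  2199: Thu (+1) ✓  2200: Fri (+1)  2201: Sat (+1)  … (32 more years) …
  2234: Fri (+1)  2235: Sat (+1)  2236: Sun (+1)  2237: Tue (+2)  2238: Wed (+1)
  2239: Thu (+1) ✓  2240: Fri (+1)  2241: Sun (+2)  2242: Mon (+1)  2243: Tue (+1)
  2244: Wed (+1)  2245: Fri (+2)  2246: Sat (+1)  2247: Sun (+1)
Thursday years: 2188, 2193, 2199, 2205, 2211, 2222, 2228, 2233, 2239 — 9 in total.

9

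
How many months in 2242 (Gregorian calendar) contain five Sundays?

A month of length L has five Sundays iff its first Sunday is on day ≤ L−28 (so day 1–3 in a 31-day month, 1–2 in a 30-day month, day 1 in a leap February).
Checking each month of 2242: Jan starts Sat (31d) ✓; Feb starts Tue (28d); Mar starts Tue (31d); Apr starts Fri (30d); May starts Sun (31d) ✓; Jun starts Wed (30d); Jul starts Fri (31d) ✓; Aug starts Mon (31d); Sep starts Thu (30d); Oct starts Sat (31d) ✓; Nov starts Tue (30d); Dec starts Thu (31d).
Five-Sunday months: January, May, July, October → 4.

4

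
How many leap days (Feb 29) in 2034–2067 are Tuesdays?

Leap years in 2034–2067: 8 of them.
Feb 29 weekday advances by 5 (mod 7) from one leap year to the next four years later (or differs when a century non-leap intervenes).
Leap-day weekdays: 2036:Fri 2040:Wed 2044:Mon 2048:Sat 2052:Thu 2056:Tue✓ 2060:Sun 2064:Fri
Tuesday: 2056 → 1.

1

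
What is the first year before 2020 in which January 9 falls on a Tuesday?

2018

From one year to the next, a fixed date's weekday advances by 1, or by 2 when a Feb 29 lies between the two dates.
2020: January 9 is Thursday.
2019: Wednesday (−1)
2018: Tuesday (−1)
January 9 falls on a Tuesday in 2018.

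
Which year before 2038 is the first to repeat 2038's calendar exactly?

Two years share a calendar iff Jan 1 falls on the same weekday and both are leap or both are common. 2038: Jan 1 is Friday, common year.
2037: Jan 1 Thursday, common
2036: Jan 1 Tuesday, leap
2035: Jan 1 Monday, common
2034: Jan 1 Sunday, common
2033: Jan 1 Saturday, common
2032: Jan 1 Thursday, leap
2031: Jan 1 Wednesday, common
2030: Jan 1 Tuesday, common
2029: Jan 1 Monday, common
2028: Jan 1 Saturday, leap
2027: Jan 1 Friday, common
2027 matches on both conditions.

2027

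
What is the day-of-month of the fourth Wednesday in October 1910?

October 1, 1910 is a Saturday, so the first Wednesday is the 5th.
The fourth Wednesday is 5 + 21 = 26.

26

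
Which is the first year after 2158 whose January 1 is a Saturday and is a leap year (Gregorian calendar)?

2180

Jan 1 advances by 2 weekdays after a leap year and by 1 after a common year.
2158: Jan 1 is Sunday.
2159: Monday
2160: Tuesday (leap)
2161: Thursday
2162: Friday
2163: Saturday
2164: Sunday (leap)
2165: Tuesday
2166: Wednesday
2167: Thursday
2168: Friday (leap)
2169: Sunday
2170: Monday
2171: Tuesday
2172: Wednesday (leap)
2173: Friday
2174: Saturday
2175: Sunday
2176: Monday (leap)
2177: Wednesday
2178: Thursday
2179: Friday
2180: Saturday (leap)
2180 begins on a Saturday and is a leap year.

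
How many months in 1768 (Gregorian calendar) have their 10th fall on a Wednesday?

Check the 10th of each month of 1768: Jan 10: Sun, Feb 10: Wed, Mar 10: Thu, Apr 10: Sun, May 10: Tue, Jun 10: Fri, Jul 10: Sun, Aug 10: Wed, Sep 10: Sat, Oct 10: Mon, Nov 10: Thu, Dec 10: Sat.
Wednesday occurs in February, August — 2 months.

2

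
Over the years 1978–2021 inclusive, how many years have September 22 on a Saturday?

Track September 22's weekday year by year (advancing +1, or +2 across a Feb 29):
  1978: Fri  1979: Sat (+1) ✓  1980: Mon (+2)  1981: Tue (+1)  1982: Wed (+1)
  1983: Thu (+1)  1984: Sat (+2) ✓  1985: Sun (+1)  1986: Mon (+1)  1987: Tue (+1)
  1988: Thu (+2)  1989: Fri (+1)  1990: Sat (+1) ✓  1991: Sun (+1)  … (16 more years) …
  2008: Mon (+2)  2009: Tue (+1)  2010: Wed (+1)  2011: Thu (+1)  2012: Sat (+2) ✓
  2013: Sun (+1)  2014: Mon (+1)  2015: Tue (+1)  2016: Thu (+2)  2017: Fri (+1)
  2018: Sat (+1) ✓  2019: Sun (+1)  2020: Tue (+2)  2021: Wed (+1)
Saturday years: 1979, 1984, 1990, 2001, 2007, 2012, 2018 — 7 in total.

7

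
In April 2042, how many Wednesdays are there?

April 2042 has 30 days and begins on Tuesday.
The first Wednesday is April 2.
Wednesdays fall on 2, 9, 16, 23, 30 — that's 5.

5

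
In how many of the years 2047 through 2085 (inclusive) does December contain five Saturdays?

December has 31 days; it has five Saturdays when Saturday falls among the first (month-length − 28) days — i.e. when December 1 is one of Saturday/Friday/Thursday.
December 1 by year: 2047:Sun 2048:Tue 2049:Wed 2050:Thu✓ 2051:Fri✓ 2052:Sun 2053:Mon 2054:Tue 2055:Wed 2056:Fri✓ 2057:Sat✓ 2058:Sun 2059:Mon 2060:Wed 2061:Thu✓ …(9 more)… 2071:Tue 2072:Thu✓ 2073:Fri✓ 2074:Sat✓ 2075:Sun 2076:Tue 2077:Wed 2078:Thu✓ 2079:Fri✓ 2080:Sun 2081:Mon 2082:Tue 2083:Wed 2084:Fri✓ 2085:Sat✓
Years with five Saturdays: 2050, 2051, 2056, 2057, 2061, 2062, 2063, 2067, 2068, 2072, 2073, 2074, 2078, 2079, 2084, 2085 → 16.

16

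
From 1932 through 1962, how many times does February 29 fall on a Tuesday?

Leap years in 1932–1962: 8 of them.
Feb 29 weekday advances by 5 (mod 7) from one leap year to the next four years later (or differs when a century non-leap intervenes).
Leap-day weekdays: 1932:Mon 1936:Sat 1940:Thu 1944:Tue✓ 1948:Sun 1952:Fri 1956:Wed 1960:Mon
Tuesday: 1944 → 1.

1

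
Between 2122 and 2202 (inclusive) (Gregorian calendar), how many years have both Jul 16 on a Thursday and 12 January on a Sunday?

2

Check each year's weekday for Jul 16 and 12 January:
  2122: Thu/Mon  2123: Fri/Tue  2124: Sun/Wed  2125: Mon/Fri  2126: Tue/Sat  2127: Wed/Sun  2128: Fri/Mon  2129: Sat/Wed  2130: Sun/Thu  2131: Mon/Fri  2132: Wed/Sat  2133: Thu/Mon  2134: Fri/Tue  2135: Sat/Wed  …(53 more)…  2189: Thu/Mon  2190: Fri/Tue  2191: Sat/Wed  2192: Mon/Thu  2193: Tue/Sat  2194: Wed/Sun  2195: Thu/Mon  2196: Sat/Tue  2197: Sun/Thu  2198: Mon/Fri  2199: Tue/Sat  2200: Wed/Sun  2201: Thu/Mon  2202: Fri/Tue
Both conditions hold in: 2144, 2172 — 2.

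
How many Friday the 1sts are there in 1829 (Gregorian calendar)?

1

Check the 1st of each month of 1829: Jan 1: Thu, Feb 1: Sun, Mar 1: Sun, Apr 1: Wed, May 1: Fri, Jun 1: Mon, Jul 1: Wed, Aug 1: Sat, Sep 1: Tue, Oct 1: Thu, Nov 1: Sun, Dec 1: Tue.
Friday occurs in May — 1 month.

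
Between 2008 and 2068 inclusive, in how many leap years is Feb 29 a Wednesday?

3

Leap years in 2008–2068: 16 of them.
Feb 29 weekday advances by 5 (mod 7) from one leap year to the next four years later (or differs when a century non-leap intervenes).
Leap-day weekdays: 2008:Fri 2012:Wed✓ 2016:Mon 2020:Sat 2024:Thu 2028:Tue 2032:Sun 2036:Fri 2040:Wed✓ 2044:Mon 2048:Sat 2052:Thu 2056:Tue 2060:Sun 2064:Fri 2068:Wed✓
Wednesday: 2012, 2040, 2068 → 3.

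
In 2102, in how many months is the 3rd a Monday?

2

Check the 3rd of each month of 2102: Jan 3: Tue, Feb 3: Fri, Mar 3: Fri, Apr 3: Mon, May 3: Wed, Jun 3: Sat, Jul 3: Mon, Aug 3: Thu, Sep 3: Sun, Oct 3: Tue, Nov 3: Fri, Dec 3: Sun.
Monday occurs in April, July — 2 months.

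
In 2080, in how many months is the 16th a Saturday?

2

Check the 16th of each month of 2080: Jan 16: Tue, Feb 16: Fri, Mar 16: Sat, Apr 16: Tue, May 16: Thu, Jun 16: Sun, Jul 16: Tue, Aug 16: Fri, Sep 16: Mon, Oct 16: Wed, Nov 16: Sat, Dec 16: Mon.
Saturday occurs in March, November — 2 months.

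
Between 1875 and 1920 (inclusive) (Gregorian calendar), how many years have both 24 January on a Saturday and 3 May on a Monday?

Check each year's weekday for 24 January and 3 May:
  1875: Sun/Mon  1876: Mon/Wed  1877: Wed/Thu  1878: Thu/Fri  1879: Fri/Sat  1880: Sat/Mon ✓  1881: Mon/Tue  1882: Tue/Wed  1883: Wed/Thu  1884: Thu/Sat  1885: Sat/Sun  1886: Sun/Mon  1887: Mon/Tue  1888: Tue/Thu  …(18 more)…  1907: Thu/Fri  1908: Fri/Sun  1909: Sun/Mon  1910: Mon/Tue  1911: Tue/Wed  1912: Wed/Fri  1913: Fri/Sat  1914: Sat/Sun  1915: Sun/Mon  1916: Mon/Wed  1917: Wed/Thu  1918: Thu/Fri  1919: Fri/Sat  1920: Sat/Mon ✓
Both conditions hold in: 1880, 1920 — 2.

2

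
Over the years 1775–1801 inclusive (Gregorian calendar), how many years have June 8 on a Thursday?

Track June 8's weekday year by year (advancing +1, or +2 across a Feb 29):
  1775: Thu ✓  1776: Sat (+2)  1777: Sun (+1)  1778: Mon (+1)  1779: Tue (+1)
  1780: Thu (+2) ✓  1781: Fri (+1)  1782: Sat (+1)  1783: Sun (+1)  1784: Tue (+2)
  1785: Wed (+1)  1786: Thu (+1) ✓  1787: Fri (+1)  1788: Sun (+2)  1789: Mon (+1)
  1790: Tue (+1)  1791: Wed (+1)  1792: Fri (+2)  1793: Sat (+1)  1794: Sun (+1)
  1795: Mon (+1)  1796: Wed (+2)  1797: Thu (+1) ✓  1798: Fri (+1)  1799: Sat (+1)
  1800: Sun (+1)  1801: Mon (+1)
Thursday years: 1775, 1780, 1786, 1797 — 4 in total.

4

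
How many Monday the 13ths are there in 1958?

Check the 13th of each month of 1958: Jan 13: Mon, Feb 13: Thu, Mar 13: Thu, Apr 13: Sun, May 13: Tue, Jun 13: Fri, Jul 13: Sun, Aug 13: Wed, Sep 13: Sat, Oct 13: Mon, Nov 13: Thu, Dec 13: Sat.
Monday occurs in January, October — 2 months.

2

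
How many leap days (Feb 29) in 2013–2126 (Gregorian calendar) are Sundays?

Leap years in 2013–2126: 27 of them.
Feb 29 weekday advances by 5 (mod 7) from one leap year to the next four years later (or differs when a century non-leap intervenes).
Leap-day weekdays: 2016:Mon 2020:Sat 2024:Thu 2028:Tue 2032:Sun✓ 2036:Fri 2040:Wed 2044:Mon 2048:Sat 2052:Thu 2056:Tue 2060:Sun✓ 2064:Fri 2068:Wed 2072:Mon 2076:Sat 2080:Thu 2084:Tue 2088:Sun✓ 2092:Fri 2096:Wed 2104:Fri 2108:Wed 2112:Mon 2116:Sat 2120:Thu 2124:Tue
Sunday: 2032, 2060, 2088 → 3.

3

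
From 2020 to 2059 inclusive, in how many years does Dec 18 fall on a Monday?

6

Track Dec 18's weekday year by year (advancing +1, or +2 across a Feb 29):
  2020: Fri  2021: Sat (+1)  2022: Sun (+1)  2023: Mon (+1) ✓  2024: Wed (+2)
  2025: Thu (+1)  2026: Fri (+1)  2027: Sat (+1)  2028: Mon (+2) ✓  2029: Tue (+1)
  2030: Wed (+1)  2031: Thu (+1)  2032: Sat (+2)  2033: Sun (+1)  … (12 more years) …
  2046: Tue (+1)  2047: Wed (+1)  2048: Fri (+2)  2049: Sat (+1)  2050: Sun (+1)
  2051: Mon (+1) ✓  2052: Wed (+2)  2053: Thu (+1)  2054: Fri (+1)  2055: Sat (+1)
  2056: Mon (+2) ✓  2057: Tue (+1)  2058: Wed (+1)  2059: Thu (+1)
Monday years: 2023, 2028, 2034, 2045, 2051, 2056 — 6 in total.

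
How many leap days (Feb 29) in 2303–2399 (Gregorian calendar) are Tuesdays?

3

Leap years in 2303–2399: 24 of them.
Feb 29 weekday advances by 5 (mod 7) from one leap year to the next four years later (or differs when a century non-leap intervenes).
Leap-day weekdays: 2304:Mon 2308:Sat 2312:Thu 2316:Tue✓ 2320:Sun 2324:Fri 2328:Wed 2332:Mon 2336:Sat 2340:Thu 2344:Tue✓ 2348:Sun 2352:Fri 2356:Wed 2360:Mon 2364:Sat 2368:Thu 2372:Tue✓ 2376:Sun 2380:Fri 2384:Wed 2388:Mon 2392:Sat 2396:Thu
Tuesday: 2316, 2344, 2372 → 3.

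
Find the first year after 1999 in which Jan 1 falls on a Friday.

Jan 1 advances by 2 weekdays after a leap year and by 1 after a common year.
1999: Jan 1 is Friday.
2000: Saturday (leap)
2001: Monday
2002: Tuesday
2003: Wednesday
2004: Thursday (leap)
2005: Saturday
2006: Sunday
2007: Monday
2008: Tuesday (leap)
2009: Thursday
2010: Friday
2010 begins on a Friday

2010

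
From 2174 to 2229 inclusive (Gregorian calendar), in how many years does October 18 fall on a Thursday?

Track October 18's weekday year by year (advancing +1, or +2 across a Feb 29):
  2174: Tue  2175: Wed (+1)  2176: Fri (+2)  2177: Sat (+1)  2178: Sun (+1)
  2179: Mon (+1)  2180: Wed (+2)  2181: Thu (+1) ✓  2182: Fri (+1)  2183: Sat (+1)
  2184: Mon (+2)  2185: Tue (+1)  2186: Wed (+1)  2187: Thu (+1) ✓  … (28 more years) …
  2216: Fri (+2)  2217: Sat (+1)  2218: Sun (+1)  2219: Mon (+1)  2220: Wed (+2)
  2221: Thu (+1) ✓  2222: Fri (+1)  2223: Sat (+1)  2224: Mon (+2)  2225: Tue (+1)
  2226: Wed (+1)  2227: Thu (+1) ✓  2228: Sat (+2)  2229: Sun (+1)
Thursday years: 2181, 2187, 2192, 2198, 2204, 2210, 2221, 2227 — 8 in total.

8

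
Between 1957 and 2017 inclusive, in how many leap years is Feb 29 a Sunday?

Leap years in 1957–2017: 15 of them.
Feb 29 weekday advances by 5 (mod 7) from one leap year to the next four years later (or differs when a century non-leap intervenes).
Leap-day weekdays: 1960:Mon 1964:Sat 1968:Thu 1972:Tue 1976:Sun✓ 1980:Fri 1984:Wed 1988:Mon 1992:Sat 1996:Thu 2000:Tue 2004:Sun✓ 2008:Fri 2012:Wed 2016:Mon
Sunday: 1976, 2004 → 2.

2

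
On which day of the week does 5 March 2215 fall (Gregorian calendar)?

January 1, 2215 is a Sunday.
March 5 is day 64 of the year, i.e. 63 days after Jan 1.
63 mod 7 = 0, so advance 0 weekdays from Sunday: Sunday.

Sunday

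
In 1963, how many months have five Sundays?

A month of length L has five Sundays iff its first Sunday is on day ≤ L−28 (so day 1–3 in a 31-day month, 1–2 in a 30-day month, day 1 in a leap February).
Checking each month of 1963: Jan starts Tue (31d); Feb starts Fri (28d); Mar starts Fri (31d) ✓; Apr starts Mon (30d); May starts Wed (31d); Jun starts Sat (30d) ✓; Jul starts Mon (31d); Aug starts Thu (31d); Sep starts Sun (30d) ✓; Oct starts Tue (31d); Nov starts Fri (30d); Dec starts Sun (31d) ✓.
Five-Sunday months: March, June, September, December → 4.

4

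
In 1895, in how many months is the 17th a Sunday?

3

Check the 17th of each month of 1895: Jan 17: Thu, Feb 17: Sun, Mar 17: Sun, Apr 17: Wed, May 17: Fri, Jun 17: Mon, Jul 17: Wed, Aug 17: Sat, Sep 17: Tue, Oct 17: Thu, Nov 17: Sun, Dec 17: Tue.
Sunday occurs in February, March, November — 3 months.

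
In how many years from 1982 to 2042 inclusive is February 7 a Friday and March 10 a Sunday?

Check each year's weekday for February 7 and March 10:
  1982: Sun/Wed  1983: Mon/Thu  1984: Tue/Sat  1985: Thu/Sun  1986: Fri/Mon  1987: Sat/Tue  1988: Sun/Thu  1989: Tue/Fri  1990: Wed/Sat  1991: Thu/Sun  1992: Fri/Tue  1993: Sun/Wed  1994: Mon/Thu  1995: Tue/Fri  …(33 more)…  2029: Wed/Sat  2030: Thu/Sun  2031: Fri/Mon  2032: Sat/Wed  2033: Mon/Thu  2034: Tue/Fri  2035: Wed/Sat  2036: Thu/Mon  2037: Sat/Tue  2038: Sun/Wed  2039: Mon/Thu  2040: Tue/Sat  2041: Thu/Sun  2042: Fri/Mon
Both conditions hold in: no year — 0.

0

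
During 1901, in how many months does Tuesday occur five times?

A month of length L has five Tuesdays iff its first Tuesday is on day ≤ L−28 (so day 1–3 in a 31-day month, 1–2 in a 30-day month, day 1 in a leap February).
Checking each month of 1901: Jan starts Tue (31d) ✓; Feb starts Fri (28d); Mar starts Fri (31d); Apr starts Mon (30d) ✓; May starts Wed (31d); Jun starts Sat (30d); Jul starts Mon (31d) ✓; Aug starts Thu (31d); Sep starts Sun (30d); Oct starts Tue (31d) ✓; Nov starts Fri (30d); Dec starts Sun (31d) ✓.
Five-Tuesday months: January, April, July, October, December → 5.

5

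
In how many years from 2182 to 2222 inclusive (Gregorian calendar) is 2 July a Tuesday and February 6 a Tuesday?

Check each year's weekday for 2 July and February 6:
  2182: Tue/Wed  2183: Wed/Thu  2184: Fri/Fri  2185: Sat/Sun  2186: Sun/Mon  2187: Mon/Tue  2188: Wed/Wed  2189: Thu/Fri  2190: Fri/Sat  2191: Sat/Sun  2192: Mon/Mon  2193: Tue/Wed  2194: Wed/Thu  2195: Thu/Fri  …(13 more)…  2209: Sun/Mon  2210: Mon/Tue  2211: Tue/Wed  2212: Thu/Thu  2213: Fri/Sat  2214: Sat/Sun  2215: Sun/Mon  2216: Tue/Tue ✓  2217: Wed/Thu  2218: Thu/Fri  2219: Fri/Sat  2220: Sun/Sun  2221: Mon/Tue  2222: Tue/Wed
Both conditions hold in: 2216 — 1.

1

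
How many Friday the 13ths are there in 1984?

Check the 13th of each month of 1984: Jan 13: Fri, Feb 13: Mon, Mar 13: Tue, Apr 13: Fri, May 13: Sun, Jun 13: Wed, Jul 13: Fri, Aug 13: Mon, Sep 13: Thu, Oct 13: Sat, Nov 13: Tue, Dec 13: Thu.
Friday occurs in January, April, July — 3 months.

3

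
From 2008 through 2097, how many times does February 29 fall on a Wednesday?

4

Leap years in 2008–2097: 23 of them.
Feb 29 weekday advances by 5 (mod 7) from one leap year to the next four years later (or differs when a century non-leap intervenes).
Leap-day weekdays: 2008:Fri 2012:Wed✓ 2016:Mon 2020:Sat 2024:Thu 2028:Tue 2032:Sun 2036:Fri 2040:Wed✓ 2044:Mon 2048:Sat 2052:Thu 2056:Tue 2060:Sun 2064:Fri 2068:Wed✓ 2072:Mon 2076:Sat 2080:Thu 2084:Tue 2088:Sun 2092:Fri 2096:Wed✓
Wednesday: 2012, 2040, 2068, 2096 → 4.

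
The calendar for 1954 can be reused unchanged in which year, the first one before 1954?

1943

Two years share a calendar iff Jan 1 falls on the same weekday and both are leap or both are common. 1954: Jan 1 is Friday, common year.
1953: Jan 1 Thursday, common
1952: Jan 1 Tuesday, leap
1951: Jan 1 Monday, common
1950: Jan 1 Sunday, common
1949: Jan 1 Saturday, common
1948: Jan 1 Thursday, leap
1947: Jan 1 Wednesday, common
1946: Jan 1 Tuesday, common
1945: Jan 1 Monday, common
1944: Jan 1 Saturday, leap
1943: Jan 1 Friday, common
1943 matches on both conditions.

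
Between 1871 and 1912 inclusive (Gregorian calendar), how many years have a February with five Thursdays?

February has 28 days (29 in leap years); it has five Thursdays when Thursday falls among the first (month-length − 28) days — i.e. when February 1 is Thursday in a leap year (never in a common year).
February 1 by year: 1871:Wed 1872:Thu✓ 1873:Sat 1874:Sun 1875:Mon 1876:Tue 1877:Thu 1878:Fri 1879:Sat 1880:Sun 1881:Tue 1882:Wed 1883:Thu 1884:Fri 1885:Sun …(12 more)… 1898:Tue 1899:Wed 1900:Thu 1901:Fri 1902:Sat 1903:Sun 1904:Mon 1905:Wed 1906:Thu 1907:Fri 1908:Sat 1909:Mon 1910:Tue 1911:Wed 1912:Thu✓
Years with five Thursdays: 1872, 1912 → 2.

2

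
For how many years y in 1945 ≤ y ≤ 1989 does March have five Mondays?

March has 31 days; it has five Mondays when Monday falls among the first (month-length − 28) days — i.e. when March 1 is one of Monday/Sunday/Saturday.
March 1 by year: 1945:Thu 1946:Fri 1947:Sat✓ 1948:Mon✓ 1949:Tue 1950:Wed 1951:Thu 1952:Sat✓ 1953:Sun✓ 1954:Mon✓ 1955:Tue 1956:Thu 1957:Fri 1958:Sat✓ 1959:Sun✓ …(15 more)… 1975:Sat✓ 1976:Mon✓ 1977:Tue 1978:Wed 1979:Thu 1980:Sat✓ 1981:Sun✓ 1982:Mon✓ 1983:Tue 1984:Thu 1985:Fri 1986:Sat✓ 1987:Sun✓ 1988:Tue 1989:Wed
Years with five Mondays: 1947, 1948, 1952, 1953, 1954, 1958, 1959, 1964, 1965, 1969, 1970, 1971, 1975, 1976, 1980, 1981, 1982, 1986, 1987 → 19.

19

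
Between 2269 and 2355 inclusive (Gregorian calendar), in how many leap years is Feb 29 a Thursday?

Leap years in 2269–2355: 20 of them.
Feb 29 weekday advances by 5 (mod 7) from one leap year to the next four years later (or differs when a century non-leap intervenes).
Leap-day weekdays: 2272:Thu✓ 2276:Tue 2280:Sun 2284:Fri 2288:Wed 2292:Mon 2296:Sat 2304:Mon 2308:Sat 2312:Thu✓ 2316:Tue 2320:Sun 2324:Fri 2328:Wed 2332:Mon 2336:Sat 2340:Thu✓ 2344:Tue 2348:Sun 2352:Fri
Thursday: 2272, 2312, 2340 → 3.

3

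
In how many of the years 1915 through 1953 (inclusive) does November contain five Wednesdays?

11

November has 30 days; it has five Wednesdays when Wednesday falls among the first (month-length − 28) days — i.e. when November 1 is one of Wednesday/Tuesday.
November 1 by year: 1915:Mon 1916:Wed✓ 1917:Thu 1918:Fri 1919:Sat 1920:Mon 1921:Tue✓ 1922:Wed✓ 1923:Thu 1924:Sat 1925:Sun 1926:Mon 1927:Tue✓ 1928:Thu 1929:Fri …(9 more)… 1939:Wed✓ 1940:Fri 1941:Sat 1942:Sun 1943:Mon 1944:Wed✓ 1945:Thu 1946:Fri 1947:Sat 1948:Mon 1949:Tue✓ 1950:Wed✓ 1951:Thu 1952:Sat 1953:Sun
Years with five Wednesdays: 1916, 1921, 1922, 1927, 1932, 1933, 1938, 1939, 1944, 1949, 1950 → 11.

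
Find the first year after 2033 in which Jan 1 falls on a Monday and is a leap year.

Jan 1 advances by 2 weekdays after a leap year and by 1 after a common year.
2033: Jan 1 is Saturday.
2034: Sunday
2035: Monday
2036: Tuesday (leap)
2037: Thursday
2038: Friday
2039: Saturday
2040: Sunday (leap)
2041: Tuesday
2042: Wednesday
2043: Thursday
2044: Friday (leap)
2045: Sunday
2046: Monday
2047: Tuesday
2048: Wednesday (leap)
2049: Friday
2050: Saturday
2051: Sunday
2052: Monday (leap)
2052 begins on a Monday and is a leap year.

2052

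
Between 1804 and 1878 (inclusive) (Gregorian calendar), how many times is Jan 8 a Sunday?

11

Track Jan 8's weekday year by year (advancing +1, or +2 across a Feb 29):
  1804: Sun ✓  1805: Tue (+2)  1806: Wed (+1)  1807: Thu (+1)  1808: Fri (+1)
  1809: Sun (+2) ✓  1810: Mon (+1)  1811: Tue (+1)  1812: Wed (+1)  1813: Fri (+2)
  1814: Sat (+1)  1815: Sun (+1) ✓  1816: Mon (+1)  1817: Wed (+2)  … (47 more years) …
  1865: Sun (+2) ✓  1866: Mon (+1)  1867: Tue (+1)  1868: Wed (+1)  1869: Fri (+2)
  1870: Sat (+1)  1871: Sun (+1) ✓  1872: Mon (+1)  1873: Wed (+2)  1874: Thu (+1)
  1875: Fri (+1)  1876: Sat (+1)  1877: Mon (+2)  1878: Tue (+1)
Sunday years: 1804, 1809, 1815, 1826, 1832, 1837, 1843, 1854, 1860, 1865, 1871 — 11 in total.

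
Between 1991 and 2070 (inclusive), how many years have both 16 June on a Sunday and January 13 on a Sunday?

Check each year's weekday for 16 June and January 13:
  1991: Sun/Sun ✓  1992: Tue/Mon  1993: Wed/Wed  1994: Thu/Thu  1995: Fri/Fri  1996: Sun/Sat  1997: Mon/Mon  1998: Tue/Tue  1999: Wed/Wed  2000: Fri/Thu  2001: Sat/Sat  2002: Sun/Sun ✓  2003: Mon/Mon  2004: Wed/Tue  …(52 more)…  2057: Sat/Sat  2058: Sun/Sun ✓  2059: Mon/Mon  2060: Wed/Tue  2061: Thu/Thu  2062: Fri/Fri  2063: Sat/Sat  2064: Mon/Sun  2065: Tue/Tue  2066: Wed/Wed  2067: Thu/Thu  2068: Sat/Fri  2069: Sun/Sun ✓  2070: Mon/Mon
Both conditions hold in: 1991, 2002, 2013, 2019, 2030, 2041, 2047, 2058, 2069 — 9.

9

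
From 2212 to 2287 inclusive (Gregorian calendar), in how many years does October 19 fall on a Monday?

Track October 19's weekday year by year (advancing +1, or +2 across a Feb 29):
  2212: Mon ✓  2213: Tue (+1)  2214: Wed (+1)  2215: Thu (+1)  2216: Sat (+2)
  2217: Sun (+1)  2218: Mon (+1) ✓  2219: Tue (+1)  2220: Thu (+2)  2221: Fri (+1)
  2222: Sat (+1)  2223: Sun (+1)  2224: Tue (+2)  2225: Wed (+1)  … (48 more years) …
  2274: Mon (+1) ✓  2275: Tue (+1)  2276: Thu (+2)  2277: Fri (+1)  2278: Sat (+1)
  2279: Sun (+1)  2280: Tue (+2)  2281: Wed (+1)  2282: Thu (+1)  2283: Fri (+1)
  2284: Sun (+2)  2285: Mon (+1) ✓  2286: Tue (+1)  2287: Wed (+1)
Monday years: 2212, 2218, 2229, 2235, 2240, 2246, 2257, 2263, 2268, 2274, 2285 — 11 in total.

11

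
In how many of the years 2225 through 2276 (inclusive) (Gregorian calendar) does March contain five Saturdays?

March has 31 days; it has five Saturdays when Saturday falls among the first (month-length − 28) days — i.e. when March 1 is one of Saturday/Friday/Thursday.
March 1 by year: 2225:Tue 2226:Wed 2227:Thu✓ 2228:Sat✓ 2229:Sun 2230:Mon 2231:Tue 2232:Thu✓ 2233:Fri✓ 2234:Sat✓ 2235:Sun 2236:Tue 2237:Wed 2238:Thu✓ 2239:Fri✓ …(22 more)… 2262:Sat✓ 2263:Sun 2264:Tue 2265:Wed 2266:Thu✓ 2267:Fri✓ 2268:Sun 2269:Mon 2270:Tue 2271:Wed 2272:Fri✓ 2273:Sat✓ 2274:Sun 2275:Mon 2276:Wed
Years with five Saturdays: 2227, 2228, 2232, 2233, 2234, 2238, 2239, 2244, 2245, 2249, 2250, 2251, 2255, 2256, 2260, 2261, 2262, 2266, 2267, 2272, 2273 → 21.

21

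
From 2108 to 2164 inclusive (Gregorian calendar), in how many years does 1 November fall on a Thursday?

9

Track 1 November's weekday year by year (advancing +1, or +2 across a Feb 29):
  2108: Thu ✓  2109: Fri (+1)  2110: Sat (+1)  2111: Sun (+1)  2112: Tue (+2)
  2113: Wed (+1)  2114: Thu (+1) ✓  2115: Fri (+1)  2116: Sun (+2)  2117: Mon (+1)
  2118: Tue (+1)  2119: Wed (+1)  2120: Fri (+2)  2121: Sat (+1)  … (29 more years) …
  2151: Mon (+1)  2152: Wed (+2)  2153: Thu (+1) ✓  2154: Fri (+1)  2155: Sat (+1)
  2156: Mon (+2)  2157: Tue (+1)  2158: Wed (+1)  2159: Thu (+1) ✓  2160: Sat (+2)
  2161: Sun (+1)  2162: Mon (+1)  2163: Tue (+1)  2164: Thu (+2) ✓
Thursday years: 2108, 2114, 2125, 2131, 2136, 2142, 2153, 2159, 2164 — 9 in total.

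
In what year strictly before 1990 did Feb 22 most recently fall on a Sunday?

1987

From one year to the next, a fixed date's weekday advances by 1, or by 2 when a Feb 29 lies between the two dates.
1990: February 22 is Thursday.
1989: Wednesday (−1)
1988: Monday (−2)
1987: Sunday (−1)
Feb 22 falls on a Sunday in 1987.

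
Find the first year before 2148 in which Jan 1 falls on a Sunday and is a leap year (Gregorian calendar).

Jan 1 advances by 2 weekdays after a leap year and by 1 after a common year.
2148: Jan 1 is Monday (leap).
2147: Sunday
2146: Saturday
2145: Friday
2144: Wednesday (leap)
2143: Tuesday
2142: Monday
2141: Sunday
2140: Friday (leap)
2139: Thursday
2138: Wednesday
2137: Tuesday
2136: Sunday (leap)
2136 begins on a Sunday and is a leap year.

2136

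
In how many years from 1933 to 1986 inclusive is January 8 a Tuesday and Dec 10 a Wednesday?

Check each year's weekday for January 8 and Dec 10:
  1933: Sun/Sun  1934: Mon/Mon  1935: Tue/Tue  1936: Wed/Thu  1937: Fri/Fri  1938: Sat/Sat  1939: Sun/Sun  1940: Mon/Tue  1941: Wed/Wed  1942: Thu/Thu  1943: Fri/Fri  1944: Sat/Sun  1945: Mon/Mon  1946: Tue/Tue  …(26 more)…  1973: Mon/Mon  1974: Tue/Tue  1975: Wed/Wed  1976: Thu/Fri  1977: Sat/Sat  1978: Sun/Sun  1979: Mon/Mon  1980: Tue/Wed ✓  1981: Thu/Thu  1982: Fri/Fri  1983: Sat/Sat  1984: Sun/Mon  1985: Tue/Tue  1986: Wed/Wed
Both conditions hold in: 1952, 1980 — 2.

2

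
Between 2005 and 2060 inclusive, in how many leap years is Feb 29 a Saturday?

Leap years in 2005–2060: 14 of them.
Feb 29 weekday advances by 5 (mod 7) from one leap year to the next four years later (or differs when a century non-leap intervenes).
Leap-day weekdays: 2008:Fri 2012:Wed 2016:Mon 2020:Sat✓ 2024:Thu 2028:Tue 2032:Sun 2036:Fri 2040:Wed 2044:Mon 2048:Sat✓ 2052:Thu 2056:Tue 2060:Sun
Saturday: 2020, 2048 → 2.

2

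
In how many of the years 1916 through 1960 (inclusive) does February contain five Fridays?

February has 28 days (29 in leap years); it has five Fridays when Friday falls among the first (month-length − 28) days — i.e. when February 1 is Friday in a leap year (never in a common year).
February 1 by year: 1916:Tue 1917:Thu 1918:Fri 1919:Sat 1920:Sun 1921:Tue 1922:Wed 1923:Thu 1924:Fri✓ 1925:Sun 1926:Mon 1927:Tue 1928:Wed 1929:Fri 1930:Sat …(15 more)… 1946:Fri 1947:Sat 1948:Sun 1949:Tue 1950:Wed 1951:Thu 1952:Fri✓ 1953:Sun 1954:Mon 1955:Tue 1956:Wed 1957:Fri 1958:Sat 1959:Sun 1960:Mon
Years with five Fridays: 1924, 1952 → 2.

2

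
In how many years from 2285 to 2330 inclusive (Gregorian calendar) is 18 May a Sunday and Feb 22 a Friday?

Check each year's weekday for 18 May and Feb 22:
  2285: Mon/Sun  2286: Tue/Mon  2287: Wed/Tue  2288: Fri/Wed  2289: Sat/Fri  2290: Sun/Sat  2291: Mon/Sun  2292: Wed/Mon  2293: Thu/Wed  2294: Fri/Thu  2295: Sat/Fri  2296: Mon/Sat  2297: Tue/Mon  2298: Wed/Tue  …(18 more)…  2317: Fri/Thu  2318: Sat/Fri  2319: Sun/Sat  2320: Tue/Sun  2321: Wed/Tue  2322: Thu/Wed  2323: Fri/Thu  2324: Sun/Fri ✓  2325: Mon/Sun  2326: Tue/Mon  2327: Wed/Tue  2328: Fri/Wed  2329: Sat/Fri  2330: Sun/Sat
Both conditions hold in: 2324 — 1.

1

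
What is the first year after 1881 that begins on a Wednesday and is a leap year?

Jan 1 advances by 2 weekdays after a leap year and by 1 after a common year.
1881: Jan 1 is Saturday.
1882: Sunday
1883: Monday
1884: Tuesday (leap)
1885: Thursday
1886: Friday
1887: Saturday
1888: Sunday (leap)
1889: Tuesday
1890: Wednesday
1891: Thursday
1892: Friday (leap)
1893: Sunday
1894: Monday
1895: Tuesday
1896: Wednesday (leap)
1896 begins on a Wednesday and is a leap year.

1896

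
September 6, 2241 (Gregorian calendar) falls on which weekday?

January 1, 2241 is a Friday.
September 6 is day 249 of the year, i.e. 248 days after Jan 1.
248 mod 7 = 3, so advance 3 weekdays from Friday: Monday.

Monday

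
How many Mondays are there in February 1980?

4

February 1980 has 29 days and begins on Friday.
The first Monday is February 4.
Mondays fall on 4, 11, 18, 25 — that's 4.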